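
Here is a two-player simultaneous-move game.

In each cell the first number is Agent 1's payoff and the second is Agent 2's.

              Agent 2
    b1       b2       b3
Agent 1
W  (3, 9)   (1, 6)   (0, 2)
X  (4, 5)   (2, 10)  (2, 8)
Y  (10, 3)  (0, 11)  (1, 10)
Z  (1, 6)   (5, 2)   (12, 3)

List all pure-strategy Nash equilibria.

none

For each strategy profile, look for a profitable unilateral deviation.
(W, b1): Agent 1 can switch to X (3 → 4). Not NE.
(W, b2): Agent 1 can switch to X (1 → 2). Not NE.
(W, b3): Agent 1 can switch to X (0 → 2). Not NE.
(X, b1): Agent 1 can switch to Y (4 → 10). Not NE.
(X, b2): Agent 1 can switch to Z (2 → 5). Not NE.
(X, b3): Agent 1 can switch to Z (2 → 12). Not NE.
(Y, b1): Agent 2 can switch to b2 (3 → 11). Not NE.
(Y, b2): Agent 1 can switch to W (0 → 1). Not NE.
(Y, b3): Agent 1 can switch to X (1 → 2). Not NE.
(Z, b1): Agent 1 can switch to W (1 → 3). Not NE.
(The remaining 2 profiles each have a profitable deviation by the same check.)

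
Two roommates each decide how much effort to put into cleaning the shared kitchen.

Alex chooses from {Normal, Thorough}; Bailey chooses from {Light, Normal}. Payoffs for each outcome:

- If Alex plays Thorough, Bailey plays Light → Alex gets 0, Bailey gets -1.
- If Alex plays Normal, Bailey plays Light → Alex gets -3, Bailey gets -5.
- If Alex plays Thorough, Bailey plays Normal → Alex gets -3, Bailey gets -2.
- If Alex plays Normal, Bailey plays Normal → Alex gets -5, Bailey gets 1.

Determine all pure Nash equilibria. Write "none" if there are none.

(Normal, Light): Alex can switch to Thorough (-3 → 0). Not NE.
(Normal, Normal): Alex can switch to Thorough (-5 → -3). Not NE.
(Thorough, Light): Alex gets 0, best alternative -3; Bailey gets -1, best alternative -2. No profitable deviation — NE.
(Thorough, Normal): Bailey can switch to Light (-2 → -1). Not NE.

The unique pure-strategy Nash equilibrium is (Thorough, Light).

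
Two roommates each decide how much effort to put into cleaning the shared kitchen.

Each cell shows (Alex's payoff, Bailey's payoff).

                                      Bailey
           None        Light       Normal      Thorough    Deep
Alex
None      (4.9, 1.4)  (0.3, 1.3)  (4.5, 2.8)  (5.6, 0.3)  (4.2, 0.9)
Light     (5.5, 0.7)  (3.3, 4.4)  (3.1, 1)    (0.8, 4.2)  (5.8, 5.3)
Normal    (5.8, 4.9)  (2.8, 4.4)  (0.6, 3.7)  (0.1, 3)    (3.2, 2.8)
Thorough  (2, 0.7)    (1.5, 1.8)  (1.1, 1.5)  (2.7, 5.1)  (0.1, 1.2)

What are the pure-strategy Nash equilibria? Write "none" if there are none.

The pure Nash equilibria are (None, Normal); (Light, Deep); (Normal, None).

Alex against None: payoffs 4.9, 5.5, 5.8, 2 → best response Normal.
Alex against Light: payoffs 0.3, 3.3, 2.8, 1.5 → best response Light.
Alex against Normal: payoffs 4.5, 3.1, 0.6, 1.1 → best response None.
Alex against Thorough: payoffs 5.6, 0.8, 0.1, 2.7 → best response None.
Alex against Deep: payoffs 4.2, 5.8, 3.2, 0.1 → best response Light.
Bailey against None: payoffs 1.4, 1.3, 2.8, 0.3, 0.9 → best response Normal.
Bailey against Light: payoffs 0.7, 4.4, 1, 4.2, 5.3 → best response Deep.
Bailey against Normal: payoffs 4.9, 4.4, 3.7, 3, 2.8 → best response None.
Bailey against Thorough: payoffs 0.7, 1.8, 1.5, 5.1, 1.2 → best response Thorough.
Mutual best responses: (None, Normal); (Light, Deep); (Normal, None).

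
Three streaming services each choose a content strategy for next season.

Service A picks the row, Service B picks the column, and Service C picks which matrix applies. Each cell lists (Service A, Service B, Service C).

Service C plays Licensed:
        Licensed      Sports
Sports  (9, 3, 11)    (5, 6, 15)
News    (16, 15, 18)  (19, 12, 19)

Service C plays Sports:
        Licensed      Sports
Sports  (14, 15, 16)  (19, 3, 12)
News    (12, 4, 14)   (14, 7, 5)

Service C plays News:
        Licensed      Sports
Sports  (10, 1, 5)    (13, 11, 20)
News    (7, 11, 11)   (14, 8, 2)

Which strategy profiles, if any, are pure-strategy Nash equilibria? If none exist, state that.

(Sports, Licensed, Licensed): Service A can switch to News (9 → 16). Not NE.
(Sports, Licensed, Sports): Service A gets 14, best alternative 12; Service B gets 15, best alternative 3; Service C gets 16, best alternative 11. No profitable deviation — NE.
(Sports, Licensed, News): Service B can switch to Sports (1 → 11). Not NE.
(Sports, Sports, Licensed): Service A can switch to News (5 → 19). Not NE.
(Sports, Sports, Sports): Service B can switch to Licensed (3 → 15). Not NE.
(Sports, Sports, News): Service A can switch to News (13 → 14). Not NE.
(News, Licensed, Licensed): Service A gets 16, best alternative 9; Service B gets 15, best alternative 12; Service C gets 18, best alternative 14. No profitable deviation — NE.
(News, Licensed, Sports): Service A can switch to Sports (12 → 14). Not NE.
(News, Licensed, News): Service A can switch to Sports (7 → 10). Not NE.
(News, Sports, Licensed): Service B can switch to Licensed (12 → 15). Not NE.
(News, Sports, Sports): Service A can switch to Sports (14 → 19). Not NE.
(News, Sports, News): Service B can switch to Licensed (8 → 11). Not NE.

(Sports, Licensed, Sports), (News, Licensed, Licensed)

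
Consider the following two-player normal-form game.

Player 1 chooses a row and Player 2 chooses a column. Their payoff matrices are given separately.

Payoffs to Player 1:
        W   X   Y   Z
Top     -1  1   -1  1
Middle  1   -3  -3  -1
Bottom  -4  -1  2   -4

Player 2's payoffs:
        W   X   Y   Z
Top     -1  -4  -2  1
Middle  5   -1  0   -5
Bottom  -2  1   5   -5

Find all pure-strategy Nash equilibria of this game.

The pure Nash equilibria are (Top, Z); (Middle, W); (Bottom, Y).

Mark each player's best response to every combination of opponents' strategies; a profile where every player is best-responding is a pure Nash equilibrium.
Player 1 against W: payoffs -1, 1, -4 → best response Middle.
Player 1 against X: payoffs 1, -3, -1 → best response Top.
Player 1 against Y: payoffs -1, -3, 2 → best response Bottom.
Player 1 against Z: payoffs 1, -1, -4 → best response Top.
Player 2 against Top: payoffs -1, -4, -2, 1 → best response Z.
Player 2 against Middle: payoffs 5, -1, 0, -5 → best response W.
Player 2 against Bottom: payoffs -2, 1, 5, -5 → best response Y.
Mutual best responses: (Top, Z); (Middle, W); (Bottom, Y).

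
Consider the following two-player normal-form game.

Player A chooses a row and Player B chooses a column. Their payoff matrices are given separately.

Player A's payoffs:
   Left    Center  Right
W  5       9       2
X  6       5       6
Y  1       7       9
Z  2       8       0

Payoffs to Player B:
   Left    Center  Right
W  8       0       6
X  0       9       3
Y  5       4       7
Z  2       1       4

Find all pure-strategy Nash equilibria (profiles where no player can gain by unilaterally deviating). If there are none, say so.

Player A against Left: payoffs 5, 6, 1, 2 → best response X.
Player A against Center: payoffs 9, 5, 7, 8 → best response W.
Player A against Right: payoffs 2, 6, 9, 0 → best response Y.
Player B against W: payoffs 8, 0, 6 → best response Left.
Player B against X: payoffs 0, 9, 3 → best response Center.
Player B against Y: payoffs 5, 4, 7 → best response Right.
Player B against Z: payoffs 2, 1, 4 → best response Right.
Mutual best responses: (Y, Right).

Pure NE: (Y, Right)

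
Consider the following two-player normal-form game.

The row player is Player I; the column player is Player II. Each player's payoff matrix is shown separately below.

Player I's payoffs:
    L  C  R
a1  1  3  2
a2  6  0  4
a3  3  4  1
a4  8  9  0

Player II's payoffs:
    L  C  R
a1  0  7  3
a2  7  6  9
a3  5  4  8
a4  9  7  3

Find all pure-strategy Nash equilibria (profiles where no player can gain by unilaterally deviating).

(a2, R) and (a4, L)

(a1, L): Player I can switch to a2 (1 → 6). Not NE.
(a1, C): Player I can switch to a3 (3 → 4). Not NE.
(a1, R): Player I can switch to a2 (2 → 4). Not NE.
(a2, L): Player I can switch to a4 (6 → 8). Not NE.
(a2, C): Player I can switch to a1 (0 → 3). Not NE.
(a2, R): Player I gets 4, best alternative 2; Player II gets 9, best alternative 7. No profitable deviation — NE.
(a3, L): Player I can switch to a2 (3 → 6). Not NE.
(a3, C): Player I can switch to a4 (4 → 9). Not NE.
(a3, R): Player I can switch to a1 (1 → 2). Not NE.
(a4, L): Player I gets 8, best alternative 6; Player II gets 9, best alternative 7. No profitable deviation — NE.
(a4, C): Player II can switch to L (7 → 9). Not NE.
(a4, R): Player I can switch to a1 (0 → 2). Not NE.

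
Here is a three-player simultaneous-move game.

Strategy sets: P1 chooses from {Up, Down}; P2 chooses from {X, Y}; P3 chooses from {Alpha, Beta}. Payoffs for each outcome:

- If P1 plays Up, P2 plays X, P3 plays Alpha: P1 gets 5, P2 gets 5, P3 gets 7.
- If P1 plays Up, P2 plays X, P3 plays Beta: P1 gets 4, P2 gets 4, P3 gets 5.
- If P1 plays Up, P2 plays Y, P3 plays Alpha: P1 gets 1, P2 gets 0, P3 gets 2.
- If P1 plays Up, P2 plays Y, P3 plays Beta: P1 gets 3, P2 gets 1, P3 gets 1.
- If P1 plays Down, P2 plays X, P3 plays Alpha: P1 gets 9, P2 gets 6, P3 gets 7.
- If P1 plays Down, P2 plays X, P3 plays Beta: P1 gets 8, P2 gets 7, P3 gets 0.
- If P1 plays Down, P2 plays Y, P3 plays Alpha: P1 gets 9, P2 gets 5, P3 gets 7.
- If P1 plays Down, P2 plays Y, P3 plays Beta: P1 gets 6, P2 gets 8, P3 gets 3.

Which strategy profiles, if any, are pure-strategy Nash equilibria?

P1 against (X, Alpha): payoffs 5, 9 → best response Down.
P1 against (X, Beta): payoffs 4, 8 → best response Down.
P1 against (Y, Alpha): payoffs 1, 9 → best response Down.
P1 against (Y, Beta): payoffs 3, 6 → best response Down.
P2 against (Up, Alpha): payoffs 5, 0 → best response X.
P2 against (Up, Beta): payoffs 4, 1 → best response X.
P2 against (Down, Alpha): payoffs 6, 5 → best response X.
P2 against (Down, Beta): payoffs 7, 8 → best response Y.
P3 against (Up, X): payoffs 7, 5 → best response Alpha.
P3 against (Up, Y): payoffs 2, 1 → best response Alpha.
P3 against (Down, X): payoffs 7, 0 → best response Alpha.
P3 against (Down, Y): payoffs 7, 3 → best response Alpha.
Mutual best responses: (Down, X, Alpha).

(Down, X, Alpha)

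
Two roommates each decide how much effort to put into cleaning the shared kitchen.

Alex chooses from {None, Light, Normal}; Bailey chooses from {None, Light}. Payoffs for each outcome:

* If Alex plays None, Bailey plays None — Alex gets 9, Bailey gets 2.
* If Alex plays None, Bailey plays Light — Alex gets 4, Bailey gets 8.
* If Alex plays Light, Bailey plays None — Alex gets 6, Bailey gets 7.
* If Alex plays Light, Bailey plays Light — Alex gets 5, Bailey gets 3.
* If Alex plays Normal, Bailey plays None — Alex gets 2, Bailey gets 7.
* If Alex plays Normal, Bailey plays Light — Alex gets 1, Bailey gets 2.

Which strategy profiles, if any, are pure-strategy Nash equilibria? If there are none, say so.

(None, None): Bailey can switch to Light (2 → 8). Not NE.
(None, Light): Alex can switch to Light (4 → 5). Not NE.
(Light, None): Alex can switch to None (6 → 9). Not NE.
(Light, Light): Bailey can switch to None (3 → 7). Not NE.
(Normal, None): Alex can switch to None (2 → 9). Not NE.
(Normal, Light): Alex can switch to None (1 → 4). Not NE.

none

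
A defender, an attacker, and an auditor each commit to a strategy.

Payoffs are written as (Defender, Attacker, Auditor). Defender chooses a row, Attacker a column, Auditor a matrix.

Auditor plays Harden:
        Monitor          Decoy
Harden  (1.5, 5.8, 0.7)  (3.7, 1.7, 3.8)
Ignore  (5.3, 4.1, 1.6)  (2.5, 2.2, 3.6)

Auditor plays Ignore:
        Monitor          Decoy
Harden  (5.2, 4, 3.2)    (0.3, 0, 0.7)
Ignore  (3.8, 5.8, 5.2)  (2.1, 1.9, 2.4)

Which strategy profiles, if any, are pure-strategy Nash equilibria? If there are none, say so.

(Harden, Monitor, Ignore)

Defender against (Monitor, Harden): payoffs 1.5, 5.3 → best response Ignore.
Defender against (Monitor, Ignore): payoffs 5.2, 3.8 → best response Harden.
Defender against (Decoy, Harden): payoffs 3.7, 2.5 → best response Harden.
Defender against (Decoy, Ignore): payoffs 0.3, 2.1 → best response Ignore.
Attacker against (Harden, Harden): payoffs 5.8, 1.7 → best response Monitor.
Attacker against (Harden, Ignore): payoffs 4, 0 → best response Monitor.
Attacker against (Ignore, Harden): payoffs 4.1, 2.2 → best response Monitor.
Attacker against (Ignore, Ignore): payoffs 5.8, 1.9 → best response Monitor.
Auditor against (Harden, Monitor): payoffs 0.7, 3.2 → best response Ignore.
Auditor against (Harden, Decoy): payoffs 3.8, 0.7 → best response Harden.
Auditor against (Ignore, Monitor): payoffs 1.6, 5.2 → best response Ignore.
Auditor against (Ignore, Decoy): payoffs 3.6, 2.4 → best response Harden.
Mutual best responses: (Harden, Monitor, Ignore).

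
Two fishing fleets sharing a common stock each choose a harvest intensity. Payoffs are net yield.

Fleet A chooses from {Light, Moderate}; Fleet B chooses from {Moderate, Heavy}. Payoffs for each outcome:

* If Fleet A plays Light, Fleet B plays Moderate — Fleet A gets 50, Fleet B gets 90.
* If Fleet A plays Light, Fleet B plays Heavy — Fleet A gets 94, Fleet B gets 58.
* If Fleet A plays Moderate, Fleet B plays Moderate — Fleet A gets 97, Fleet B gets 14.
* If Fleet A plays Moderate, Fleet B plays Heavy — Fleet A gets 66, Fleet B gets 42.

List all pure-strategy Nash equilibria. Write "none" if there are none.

(Light, Moderate): Fleet A can switch to Moderate (50 → 97). Not NE.
(Light, Heavy): Fleet B can switch to Moderate (58 → 90). Not NE.
(Moderate, Moderate): Fleet B can switch to Heavy (14 → 42). Not NE.
(Moderate, Heavy): Fleet A can switch to Light (66 → 94). Not NE.

There is no pure-strategy Nash equilibrium.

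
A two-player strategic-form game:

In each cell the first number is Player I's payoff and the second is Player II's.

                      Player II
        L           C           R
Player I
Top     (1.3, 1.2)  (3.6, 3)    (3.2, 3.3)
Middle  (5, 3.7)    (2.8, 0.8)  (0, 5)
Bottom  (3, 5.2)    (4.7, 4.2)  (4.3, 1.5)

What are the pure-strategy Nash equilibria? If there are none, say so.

There is no pure-strategy Nash equilibrium.

Player I against L: payoffs 1.3, 5, 3 → best response Middle.
Player I against C: payoffs 3.6, 2.8, 4.7 → best response Bottom.
Player I against R: payoffs 3.2, 0, 4.3 → best response Bottom.
Player II against Top: payoffs 1.2, 3, 3.3 → best response R.
Player II against Middle: payoffs 3.7, 0.8, 5 → best response R.
Player II against Bottom: payoffs 5.2, 4.2, 1.5 → best response L.
No profile is a mutual best response for all players.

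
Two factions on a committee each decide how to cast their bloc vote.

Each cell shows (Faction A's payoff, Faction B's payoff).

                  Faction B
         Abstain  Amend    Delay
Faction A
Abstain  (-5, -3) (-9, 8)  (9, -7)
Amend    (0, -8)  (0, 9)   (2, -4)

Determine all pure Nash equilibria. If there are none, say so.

For each player, find the best response to each opponent profile; mutual best responses are the pure NE.
Faction A against Abstain: payoffs -5, 0 → best response Amend.
Faction A against Amend: payoffs -9, 0 → best response Amend.
Faction A against Delay: payoffs 9, 2 → best response Abstain.
Faction B against Abstain: payoffs -3, 8, -7 → best response Amend.
Faction B against Amend: payoffs -8, 9, -4 → best response Amend.
Mutual best responses: (Amend, Amend).

(Amend, Amend)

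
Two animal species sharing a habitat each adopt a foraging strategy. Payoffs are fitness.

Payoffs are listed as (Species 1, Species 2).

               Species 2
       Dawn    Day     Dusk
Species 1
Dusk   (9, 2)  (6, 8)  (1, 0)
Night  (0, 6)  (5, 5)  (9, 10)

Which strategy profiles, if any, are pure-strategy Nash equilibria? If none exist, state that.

(Dusk, Day); (Night, Dusk)

Mark each player's best response to every combination of opponents' strategies; a profile where every player is best-responding is a pure Nash equilibrium.
Species 1 against Dawn: payoffs 9, 0 → best response Dusk.
Species 1 against Day: payoffs 6, 5 → best response Dusk.
Species 1 against Dusk: payoffs 1, 9 → best response Night.
Species 2 against Dusk: payoffs 2, 8, 0 → best response Day.
Species 2 against Night: payoffs 6, 5, 10 → best response Dusk.
Mutual best responses: (Dusk, Day); (Night, Dusk).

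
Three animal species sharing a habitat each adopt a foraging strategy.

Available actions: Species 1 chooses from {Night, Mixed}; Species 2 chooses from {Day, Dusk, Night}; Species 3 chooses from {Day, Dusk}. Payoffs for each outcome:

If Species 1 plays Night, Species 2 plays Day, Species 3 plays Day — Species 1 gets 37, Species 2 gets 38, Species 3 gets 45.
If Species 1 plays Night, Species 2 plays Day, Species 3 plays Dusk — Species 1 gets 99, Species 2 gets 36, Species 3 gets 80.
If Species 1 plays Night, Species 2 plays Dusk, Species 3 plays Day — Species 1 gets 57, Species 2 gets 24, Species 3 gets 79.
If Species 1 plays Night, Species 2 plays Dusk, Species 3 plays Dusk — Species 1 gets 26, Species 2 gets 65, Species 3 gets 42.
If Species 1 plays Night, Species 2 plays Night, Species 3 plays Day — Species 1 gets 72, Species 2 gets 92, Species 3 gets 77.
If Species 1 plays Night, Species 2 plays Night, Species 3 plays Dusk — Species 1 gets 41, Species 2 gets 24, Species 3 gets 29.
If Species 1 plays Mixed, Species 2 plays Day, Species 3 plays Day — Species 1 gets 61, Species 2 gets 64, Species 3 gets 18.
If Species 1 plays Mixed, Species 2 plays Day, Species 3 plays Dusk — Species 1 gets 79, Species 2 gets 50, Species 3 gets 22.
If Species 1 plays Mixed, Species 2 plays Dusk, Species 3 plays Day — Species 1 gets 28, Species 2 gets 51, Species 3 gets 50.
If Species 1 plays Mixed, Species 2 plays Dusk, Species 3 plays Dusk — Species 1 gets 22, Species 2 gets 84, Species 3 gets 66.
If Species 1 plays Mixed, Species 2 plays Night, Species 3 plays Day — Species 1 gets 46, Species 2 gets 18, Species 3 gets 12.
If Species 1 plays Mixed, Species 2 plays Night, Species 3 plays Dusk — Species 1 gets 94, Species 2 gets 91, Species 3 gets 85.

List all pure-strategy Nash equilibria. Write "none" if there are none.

Check each profile: it is a Nash equilibrium iff no player can strictly gain by switching unilaterally.
(Night, Day, Day): Species 1 can switch to Mixed (37 → 61). Not NE.
(Night, Day, Dusk): Species 2 can switch to Dusk (36 → 65). Not NE.
(Night, Dusk, Day): Species 2 can switch to Day (24 → 38). Not NE.
(Night, Dusk, Dusk): Species 3 can switch to Day (42 → 79). Not NE.
(Night, Night, Day): Species 1 gets 72, best alternative 46; Species 2 gets 92, best alternative 38; Species 3 gets 77, best alternative 29. No profitable deviation — NE.
(Night, Night, Dusk): Species 1 can switch to Mixed (41 → 94). Not NE.
(Mixed, Day, Day): Species 3 can switch to Dusk (18 → 22). Not NE.
(Mixed, Day, Dusk): Species 1 can switch to Night (79 → 99). Not NE.
(Mixed, Dusk, Day): Species 1 can switch to Night (28 → 57). Not NE.
(Mixed, Night, Dusk): Species 1 gets 94, best alternative 41; Species 2 gets 91, best alternative 84; Species 3 gets 85, best alternative 12. No profitable deviation — NE.
(The remaining 2 profiles each have a profitable deviation by the same check.)

The pure Nash equilibria are (Night, Night, Day) and (Mixed, Night, Dusk).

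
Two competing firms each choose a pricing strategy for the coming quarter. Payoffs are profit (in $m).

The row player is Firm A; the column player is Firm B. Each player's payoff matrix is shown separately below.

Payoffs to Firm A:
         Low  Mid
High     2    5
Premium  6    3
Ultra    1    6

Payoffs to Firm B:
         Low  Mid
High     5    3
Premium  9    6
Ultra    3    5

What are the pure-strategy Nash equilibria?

(Premium, Low), (Ultra, Mid)

(High, Low): Firm A can switch to Premium (2 → 6). Not NE.
(High, Mid): Firm A can switch to Ultra (5 → 6). Not NE.
(Premium, Low): Firm A gets 6, best alternative 2; Firm B gets 9, best alternative 6. No profitable deviation — NE.
(Premium, Mid): Firm A can switch to High (3 → 5). Not NE.
(Ultra, Low): Firm A can switch to High (1 → 2). Not NE.
(Ultra, Mid): Firm A gets 6, best alternative 5; Firm B gets 5, best alternative 3. No profitable deviation — NE.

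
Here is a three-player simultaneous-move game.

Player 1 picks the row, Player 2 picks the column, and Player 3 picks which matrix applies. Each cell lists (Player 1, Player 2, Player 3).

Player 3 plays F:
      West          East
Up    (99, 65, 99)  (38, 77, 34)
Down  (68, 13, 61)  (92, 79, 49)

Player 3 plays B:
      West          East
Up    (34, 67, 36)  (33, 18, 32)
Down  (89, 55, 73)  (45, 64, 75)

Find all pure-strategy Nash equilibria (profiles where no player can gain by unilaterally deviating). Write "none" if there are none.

Check each profile: it is a Nash equilibrium iff no player can strictly gain by switching unilaterally.
(Up, West, F): Player 2 can switch to East (65 → 77). Not NE.
(Up, West, B): Player 1 can switch to Down (34 → 89). Not NE.
(Up, East, F): Player 1 can switch to Down (38 → 92). Not NE.
(Up, East, B): Player 1 can switch to Down (33 → 45). Not NE.
(Down, West, F): Player 1 can switch to Up (68 → 99). Not NE.
(Down, West, B): Player 2 can switch to East (55 → 64). Not NE.
(Down, East, F): Player 3 can switch to B (49 → 75). Not NE.
(Down, East, B): Player 1 gets 45, best alternative 33; Player 2 gets 64, best alternative 55; Player 3 gets 75, best alternative 49. No profitable deviation — NE.

The unique pure-strategy Nash equilibrium is (Down, East, B).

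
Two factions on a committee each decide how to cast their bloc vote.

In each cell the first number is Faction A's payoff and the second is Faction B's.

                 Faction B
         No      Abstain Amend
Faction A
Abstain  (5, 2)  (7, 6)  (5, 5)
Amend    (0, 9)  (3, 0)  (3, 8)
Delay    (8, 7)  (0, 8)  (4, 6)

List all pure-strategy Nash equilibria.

The unique pure-strategy Nash equilibrium is (Abstain, Abstain).

Faction A against No: payoffs 5, 0, 8 → best response Delay.
Faction A against Abstain: payoffs 7, 3, 0 → best response Abstain.
Faction A against Amend: payoffs 5, 3, 4 → best response Abstain.
Faction B against Abstain: payoffs 2, 6, 5 → best response Abstain.
Faction B against Amend: payoffs 9, 0, 8 → best response No.
Faction B against Delay: payoffs 7, 8, 6 → best response Abstain.
Mutual best responses: (Abstain, Abstain).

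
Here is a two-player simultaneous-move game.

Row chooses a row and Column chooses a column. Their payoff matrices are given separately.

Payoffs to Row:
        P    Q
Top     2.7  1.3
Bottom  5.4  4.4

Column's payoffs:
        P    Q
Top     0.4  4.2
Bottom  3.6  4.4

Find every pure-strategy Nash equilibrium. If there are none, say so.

Mark each player's best response to every combination of opponents' strategies; a profile where every player is best-responding is a pure Nash equilibrium.
Row against P: payoffs 2.7, 5.4 → best response Bottom.
Row against Q: payoffs 1.3, 4.4 → best response Bottom.
Column against Top: payoffs 0.4, 4.2 → best response Q.
Column against Bottom: payoffs 3.6, 4.4 → best response Q.
Mutual best responses: (Bottom, Q).

The unique pure-strategy Nash equilibrium is (Bottom, Q).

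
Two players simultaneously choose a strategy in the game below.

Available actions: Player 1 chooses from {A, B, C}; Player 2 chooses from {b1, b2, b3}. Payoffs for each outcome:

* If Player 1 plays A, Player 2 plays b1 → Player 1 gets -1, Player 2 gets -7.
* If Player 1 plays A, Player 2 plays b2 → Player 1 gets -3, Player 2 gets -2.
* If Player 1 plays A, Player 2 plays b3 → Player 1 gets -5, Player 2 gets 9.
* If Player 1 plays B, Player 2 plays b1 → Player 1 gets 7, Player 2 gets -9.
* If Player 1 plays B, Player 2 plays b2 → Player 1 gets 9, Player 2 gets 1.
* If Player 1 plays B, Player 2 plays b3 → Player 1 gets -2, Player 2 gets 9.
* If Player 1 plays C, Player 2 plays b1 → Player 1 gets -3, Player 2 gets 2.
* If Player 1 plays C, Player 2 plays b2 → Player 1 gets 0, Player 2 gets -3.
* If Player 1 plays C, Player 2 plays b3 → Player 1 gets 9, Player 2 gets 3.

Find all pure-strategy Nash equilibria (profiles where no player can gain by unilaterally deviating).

Pure NE: (C, b3)

For each strategy profile, look for a profitable unilateral deviation.
(A, b1): Player 1 can switch to B (-1 → 7). Not NE.
(A, b2): Player 1 can switch to B (-3 → 9). Not NE.
(A, b3): Player 1 can switch to B (-5 → -2). Not NE.
(B, b1): Player 2 can switch to b2 (-9 → 1). Not NE.
(B, b2): Player 2 can switch to b3 (1 → 9). Not NE.
(B, b3): Player 1 can switch to C (-2 → 9). Not NE.
(C, b1): Player 1 can switch to A (-3 → -1). Not NE.
(C, b2): Player 1 can switch to B (0 → 9). Not NE.
(C, b3): Player 1 gets 9, best alternative -2; Player 2 gets 3, best alternative 2. No profitable deviation — NE.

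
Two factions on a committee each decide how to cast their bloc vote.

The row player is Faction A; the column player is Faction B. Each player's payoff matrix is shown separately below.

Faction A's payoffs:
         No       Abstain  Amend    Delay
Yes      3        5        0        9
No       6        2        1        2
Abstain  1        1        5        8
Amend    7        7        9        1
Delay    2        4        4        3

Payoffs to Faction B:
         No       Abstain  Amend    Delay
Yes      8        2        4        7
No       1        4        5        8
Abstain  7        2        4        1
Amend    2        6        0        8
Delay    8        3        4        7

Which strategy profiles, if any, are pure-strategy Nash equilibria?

(Yes, No): Faction A can switch to No (3 → 6). Not NE.
(Yes, Abstain): Faction A can switch to Amend (5 → 7). Not NE.
(Yes, Amend): Faction A can switch to No (0 → 1). Not NE.
(Yes, Delay): Faction B can switch to No (7 → 8). Not NE.
(No, No): Faction A can switch to Amend (6 → 7). Not NE.
(No, Abstain): Faction A can switch to Yes (2 → 5). Not NE.
(No, Amend): Faction A can switch to Abstain (1 → 5). Not NE.
(No, Delay): Faction A can switch to Yes (2 → 9). Not NE.
(Abstain, No): Faction A can switch to Yes (1 → 3). Not NE.
(Abstain, Abstain): Faction A can switch to Yes (1 → 5). Not NE.
(Abstain, Amend): Faction A can switch to Amend (5 → 9). Not NE.
(Abstain, Delay): Faction A can switch to Yes (8 → 9). Not NE.
(The remaining 8 profiles each have a profitable deviation by the same check.)

No pure-strategy Nash equilibrium.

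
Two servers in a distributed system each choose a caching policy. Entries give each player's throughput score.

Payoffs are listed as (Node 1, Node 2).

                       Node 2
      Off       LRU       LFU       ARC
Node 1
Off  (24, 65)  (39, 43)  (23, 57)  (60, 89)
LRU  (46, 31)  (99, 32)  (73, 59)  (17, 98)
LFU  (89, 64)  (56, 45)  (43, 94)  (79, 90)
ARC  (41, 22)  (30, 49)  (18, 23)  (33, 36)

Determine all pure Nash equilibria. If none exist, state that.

No pure-strategy Nash equilibrium.

Node 1 against Off: payoffs 24, 46, 89, 41 → best response LFU.
Node 1 against LRU: payoffs 39, 99, 56, 30 → best response LRU.
Node 1 against LFU: payoffs 23, 73, 43, 18 → best response LRU.
Node 1 against ARC: payoffs 60, 17, 79, 33 → best response LFU.
Node 2 against Off: payoffs 65, 43, 57, 89 → best response ARC.
Node 2 against LRU: payoffs 31, 32, 59, 98 → best response ARC.
Node 2 against LFU: payoffs 64, 45, 94, 90 → best response LFU.
Node 2 against ARC: payoffs 22, 49, 23, 36 → best response LRU.
No profile is a mutual best response for all players.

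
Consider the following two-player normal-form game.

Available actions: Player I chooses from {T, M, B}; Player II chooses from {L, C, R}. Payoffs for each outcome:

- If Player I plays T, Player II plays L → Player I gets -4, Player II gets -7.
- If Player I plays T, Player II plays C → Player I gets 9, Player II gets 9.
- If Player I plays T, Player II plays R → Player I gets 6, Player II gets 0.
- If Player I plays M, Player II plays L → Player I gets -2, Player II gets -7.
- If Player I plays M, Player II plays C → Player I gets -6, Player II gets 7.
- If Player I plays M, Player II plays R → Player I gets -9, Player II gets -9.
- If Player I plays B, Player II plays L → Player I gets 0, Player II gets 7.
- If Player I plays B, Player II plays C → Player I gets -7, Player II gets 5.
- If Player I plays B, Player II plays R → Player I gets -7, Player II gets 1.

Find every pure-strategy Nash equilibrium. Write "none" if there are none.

Player I against L: payoffs -4, -2, 0 → best response B.
Player I against C: payoffs 9, -6, -7 → best response T.
Player I against R: payoffs 6, -9, -7 → best response T.
Player II against T: payoffs -7, 9, 0 → best response C.
Player II against M: payoffs -7, 7, -9 → best response C.
Player II against B: payoffs 7, 5, 1 → best response L.
Mutual best responses: (T, C); (B, L).

(T, C), (B, L)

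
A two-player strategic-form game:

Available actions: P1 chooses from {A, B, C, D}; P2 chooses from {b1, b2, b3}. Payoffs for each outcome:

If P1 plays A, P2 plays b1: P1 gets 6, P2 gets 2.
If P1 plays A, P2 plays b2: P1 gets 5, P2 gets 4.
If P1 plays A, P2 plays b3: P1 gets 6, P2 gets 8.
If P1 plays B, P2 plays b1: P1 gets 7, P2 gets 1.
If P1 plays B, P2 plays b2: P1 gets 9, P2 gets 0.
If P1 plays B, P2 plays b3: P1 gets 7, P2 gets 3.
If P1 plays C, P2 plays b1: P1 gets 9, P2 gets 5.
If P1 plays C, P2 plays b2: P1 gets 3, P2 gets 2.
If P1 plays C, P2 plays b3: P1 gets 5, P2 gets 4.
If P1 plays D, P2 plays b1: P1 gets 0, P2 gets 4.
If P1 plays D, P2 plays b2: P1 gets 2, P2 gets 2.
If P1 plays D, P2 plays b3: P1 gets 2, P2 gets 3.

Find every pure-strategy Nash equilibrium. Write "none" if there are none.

(A, b1): P1 can switch to B (6 → 7). Not NE.
(A, b2): P1 can switch to B (5 → 9). Not NE.
(A, b3): P1 can switch to B (6 → 7). Not NE.
(B, b1): P1 can switch to C (7 → 9). Not NE.
(B, b2): P2 can switch to b1 (0 → 1). Not NE.
(B, b3): P1 gets 7, best alternative 6; P2 gets 3, best alternative 1. No profitable deviation — NE.
(C, b1): P1 gets 9, best alternative 7; P2 gets 5, best alternative 4. No profitable deviation — NE.
(C, b2): P1 can switch to A (3 → 5). Not NE.
(C, b3): P1 can switch to A (5 → 6). Not NE.
(D, b1): P1 can switch to A (0 → 6). Not NE.
(The remaining 2 profiles each have a profitable deviation by the same check.)

(B, b3); (C, b1)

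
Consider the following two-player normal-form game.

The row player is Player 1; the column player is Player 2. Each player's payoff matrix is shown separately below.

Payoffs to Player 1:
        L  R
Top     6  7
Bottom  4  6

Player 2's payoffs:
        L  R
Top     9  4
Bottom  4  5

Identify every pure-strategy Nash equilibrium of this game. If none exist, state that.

(Top, L): Player 1 gets 6, best alternative 4; Player 2 gets 9, best alternative 4. No profitable deviation — NE.
(Top, R): Player 2 can switch to L (4 → 9). Not NE.
(Bottom, L): Player 1 can switch to Top (4 → 6). Not NE.
(Bottom, R): Player 1 can switch to Top (6 → 7). Not NE.

(Top, L)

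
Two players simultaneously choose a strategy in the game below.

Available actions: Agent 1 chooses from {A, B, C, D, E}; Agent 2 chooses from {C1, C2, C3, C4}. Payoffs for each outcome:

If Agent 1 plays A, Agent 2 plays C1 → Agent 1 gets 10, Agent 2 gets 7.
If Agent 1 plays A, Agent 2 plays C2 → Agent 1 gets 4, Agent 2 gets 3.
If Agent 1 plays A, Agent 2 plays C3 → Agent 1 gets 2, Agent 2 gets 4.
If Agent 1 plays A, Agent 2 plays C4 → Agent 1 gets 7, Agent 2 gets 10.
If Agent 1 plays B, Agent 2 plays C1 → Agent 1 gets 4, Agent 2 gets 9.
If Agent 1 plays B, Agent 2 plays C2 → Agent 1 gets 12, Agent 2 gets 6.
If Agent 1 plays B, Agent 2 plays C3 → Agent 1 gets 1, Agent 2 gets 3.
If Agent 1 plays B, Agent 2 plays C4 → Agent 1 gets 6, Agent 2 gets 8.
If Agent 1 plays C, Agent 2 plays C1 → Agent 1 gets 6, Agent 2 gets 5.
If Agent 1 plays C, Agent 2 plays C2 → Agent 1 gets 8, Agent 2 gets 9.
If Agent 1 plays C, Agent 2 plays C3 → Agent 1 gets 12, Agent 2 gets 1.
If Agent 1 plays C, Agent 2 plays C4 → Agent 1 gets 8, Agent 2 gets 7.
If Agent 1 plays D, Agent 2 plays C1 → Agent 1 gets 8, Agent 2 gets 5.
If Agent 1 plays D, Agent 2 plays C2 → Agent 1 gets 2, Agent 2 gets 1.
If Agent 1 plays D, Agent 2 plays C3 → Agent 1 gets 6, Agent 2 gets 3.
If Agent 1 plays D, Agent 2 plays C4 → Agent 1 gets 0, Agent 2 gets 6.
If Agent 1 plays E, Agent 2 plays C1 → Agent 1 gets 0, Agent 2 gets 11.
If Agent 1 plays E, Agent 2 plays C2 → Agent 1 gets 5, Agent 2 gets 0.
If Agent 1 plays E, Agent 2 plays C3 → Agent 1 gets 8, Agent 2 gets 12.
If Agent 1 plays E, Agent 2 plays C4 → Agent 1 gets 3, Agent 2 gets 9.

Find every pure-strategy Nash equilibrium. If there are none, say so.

none

(A, C1): Agent 2 can switch to C4 (7 → 10). Not NE.
(A, C2): Agent 1 can switch to B (4 → 12). Not NE.
(A, C3): Agent 1 can switch to C (2 → 12). Not NE.
(A, C4): Agent 1 can switch to C (7 → 8). Not NE.
(B, C1): Agent 1 can switch to A (4 → 10). Not NE.
(B, C2): Agent 2 can switch to C1 (6 → 9). Not NE.
(The remaining 14 profiles each have a profitable deviation by the same check.)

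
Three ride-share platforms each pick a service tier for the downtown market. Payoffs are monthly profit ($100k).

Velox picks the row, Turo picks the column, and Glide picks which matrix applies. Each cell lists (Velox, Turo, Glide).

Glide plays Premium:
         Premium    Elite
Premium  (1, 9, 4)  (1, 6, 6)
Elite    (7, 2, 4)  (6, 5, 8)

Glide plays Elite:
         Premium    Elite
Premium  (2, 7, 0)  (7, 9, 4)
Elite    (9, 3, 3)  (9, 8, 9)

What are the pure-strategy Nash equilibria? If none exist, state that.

(Premium, Premium, Premium): Velox can switch to Elite (1 → 7). Not NE.
(Premium, Premium, Elite): Velox can switch to Elite (2 → 9). Not NE.
(Premium, Elite, Premium): Velox can switch to Elite (1 → 6). Not NE.
(Premium, Elite, Elite): Velox can switch to Elite (7 → 9). Not NE.
(Elite, Premium, Premium): Turo can switch to Elite (2 → 5). Not NE.
(Elite, Premium, Elite): Turo can switch to Elite (3 → 8). Not NE.
(Elite, Elite, Premium): Glide can switch to Elite (8 → 9). Not NE.
(Elite, Elite, Elite): Velox gets 9, best alternative 7; Turo gets 8, best alternative 3; Glide gets 9, best alternative 8. No profitable deviation — NE.

Pure NE: (Elite, Elite, Elite)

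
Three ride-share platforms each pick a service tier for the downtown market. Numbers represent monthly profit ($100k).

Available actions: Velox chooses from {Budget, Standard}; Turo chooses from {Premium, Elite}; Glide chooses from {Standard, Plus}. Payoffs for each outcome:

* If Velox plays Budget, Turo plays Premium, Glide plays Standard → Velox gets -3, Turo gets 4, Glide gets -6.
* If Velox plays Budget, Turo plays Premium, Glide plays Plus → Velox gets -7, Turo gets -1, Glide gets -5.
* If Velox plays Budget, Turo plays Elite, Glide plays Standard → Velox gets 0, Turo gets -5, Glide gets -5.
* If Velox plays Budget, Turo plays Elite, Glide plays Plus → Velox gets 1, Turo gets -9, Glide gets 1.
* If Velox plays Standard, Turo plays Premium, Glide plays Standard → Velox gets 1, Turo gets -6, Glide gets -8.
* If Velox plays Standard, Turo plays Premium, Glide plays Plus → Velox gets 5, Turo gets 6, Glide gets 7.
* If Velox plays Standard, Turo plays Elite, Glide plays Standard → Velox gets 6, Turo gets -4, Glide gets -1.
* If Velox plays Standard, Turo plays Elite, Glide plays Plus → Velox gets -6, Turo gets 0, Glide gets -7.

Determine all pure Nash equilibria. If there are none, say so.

The pure Nash equilibria are (Standard, Premium, Plus), (Standard, Elite, Standard).

Check each profile: it is a Nash equilibrium iff no player can strictly gain by switching unilaterally.
(Budget, Premium, Standard): Velox can switch to Standard (-3 → 1). Not NE.
(Budget, Premium, Plus): Velox can switch to Standard (-7 → 5). Not NE.
(Budget, Elite, Standard): Velox can switch to Standard (0 → 6). Not NE.
(Budget, Elite, Plus): Turo can switch to Premium (-9 → -1). Not NE.
(Standard, Premium, Standard): Turo can switch to Elite (-6 → -4). Not NE.
(Standard, Premium, Plus): Velox gets 5, best alternative -7; Turo gets 6, best alternative 0; Glide gets 7, best alternative -8. No profitable deviation — NE.
(Standard, Elite, Standard): Velox gets 6, best alternative 0; Turo gets -4, best alternative -6; Glide gets -1, best alternative -7. No profitable deviation — NE.
(Standard, Elite, Plus): Velox can switch to Budget (-6 → 1). Not NE.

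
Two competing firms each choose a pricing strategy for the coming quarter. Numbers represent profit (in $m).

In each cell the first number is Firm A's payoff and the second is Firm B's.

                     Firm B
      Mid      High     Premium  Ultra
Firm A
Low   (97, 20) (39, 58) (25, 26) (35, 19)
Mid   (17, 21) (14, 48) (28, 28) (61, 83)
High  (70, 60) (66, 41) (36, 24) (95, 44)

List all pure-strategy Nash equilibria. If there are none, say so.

Firm A against Mid: payoffs 97, 17, 70 → best response Low.
Firm A against High: payoffs 39, 14, 66 → best response High.
Firm A against Premium: payoffs 25, 28, 36 → best response High.
Firm A against Ultra: payoffs 35, 61, 95 → best response High.
Firm B against Low: payoffs 20, 58, 26, 19 → best response High.
Firm B against Mid: payoffs 21, 48, 28, 83 → best response Ultra.
Firm B against High: payoffs 60, 41, 24, 44 → best response Mid.
No profile is a mutual best response for all players.

No pure-strategy Nash equilibrium.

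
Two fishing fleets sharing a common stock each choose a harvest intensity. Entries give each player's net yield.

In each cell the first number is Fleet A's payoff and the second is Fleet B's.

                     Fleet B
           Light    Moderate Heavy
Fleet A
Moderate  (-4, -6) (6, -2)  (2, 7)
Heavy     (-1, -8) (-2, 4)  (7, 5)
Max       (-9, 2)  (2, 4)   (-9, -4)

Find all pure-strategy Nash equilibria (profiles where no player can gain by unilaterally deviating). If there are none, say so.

(Heavy, Heavy)

For each player, find the best response to each opponent profile; mutual best responses are the pure NE.
Fleet A against Light: payoffs -4, -1, -9 → best response Heavy.
Fleet A against Moderate: payoffs 6, -2, 2 → best response Moderate.
Fleet A against Heavy: payoffs 2, 7, -9 → best response Heavy.
Fleet B against Moderate: payoffs -6, -2, 7 → best response Heavy.
Fleet B against Heavy: payoffs -8, 4, 5 → best response Heavy.
Fleet B against Max: payoffs 2, 4, -4 → best response Moderate.
Mutual best responses: (Heavy, Heavy).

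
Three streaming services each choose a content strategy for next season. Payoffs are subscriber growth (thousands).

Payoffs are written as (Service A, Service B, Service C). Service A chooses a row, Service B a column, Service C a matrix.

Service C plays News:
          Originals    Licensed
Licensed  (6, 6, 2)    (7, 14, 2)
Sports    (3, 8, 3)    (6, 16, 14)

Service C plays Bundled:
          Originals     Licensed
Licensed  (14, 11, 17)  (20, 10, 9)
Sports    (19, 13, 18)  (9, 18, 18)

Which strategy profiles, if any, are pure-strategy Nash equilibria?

(Licensed, Originals, News): Service B can switch to Licensed (6 → 14). Not NE.
(Licensed, Originals, Bundled): Service A can switch to Sports (14 → 19). Not NE.
(Licensed, Licensed, News): Service C can switch to Bundled (2 → 9). Not NE.
(Licensed, Licensed, Bundled): Service B can switch to Originals (10 → 11). Not NE.
(Sports, Originals, News): Service A can switch to Licensed (3 → 6). Not NE.
(Sports, Originals, Bundled): Service B can switch to Licensed (13 → 18). Not NE.
(Sports, Licensed, News): Service A can switch to Licensed (6 → 7). Not NE.
(Sports, Licensed, Bundled): Service A can switch to Licensed (9 → 20). Not NE.

none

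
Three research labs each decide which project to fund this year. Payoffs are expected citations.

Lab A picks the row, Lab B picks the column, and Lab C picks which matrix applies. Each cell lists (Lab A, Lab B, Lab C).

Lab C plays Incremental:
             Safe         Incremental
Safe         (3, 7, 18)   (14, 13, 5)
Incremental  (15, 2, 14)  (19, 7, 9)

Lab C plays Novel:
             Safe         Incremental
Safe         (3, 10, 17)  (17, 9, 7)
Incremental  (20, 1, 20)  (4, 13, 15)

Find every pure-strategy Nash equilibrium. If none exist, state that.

For each player, find the best response to each opponent profile; mutual best responses are the pure NE.
Lab A against (Safe, Incremental): payoffs 3, 15 → best response Incremental.
Lab A against (Safe, Novel): payoffs 3, 20 → best response Incremental.
Lab A against (Incremental, Incremental): payoffs 14, 19 → best response Incremental.
Lab A against (Incremental, Novel): payoffs 17, 4 → best response Safe.
Lab B against (Safe, Incremental): payoffs 7, 13 → best response Incremental.
Lab B against (Safe, Novel): payoffs 10, 9 → best response Safe.
Lab B against (Incremental, Incremental): payoffs 2, 7 → best response Incremental.
Lab B against (Incremental, Novel): payoffs 1, 13 → best response Incremental.
Lab C against (Safe, Safe): payoffs 18, 17 → best response Incremental.
Lab C against (Safe, Incremental): payoffs 5, 7 → best response Novel.
Lab C against (Incremental, Safe): payoffs 14, 20 → best response Novel.
Lab C against (Incremental, Incremental): payoffs 9, 15 → best response Novel.
No profile is a mutual best response for all players.

none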